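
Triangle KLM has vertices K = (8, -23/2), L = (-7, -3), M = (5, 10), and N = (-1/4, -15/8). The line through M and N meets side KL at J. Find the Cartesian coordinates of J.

(-2, -35/6)

Barycentric coordinates of N with respect to KLM: (1/4, 1/2, 1/4).
On side KL the M-coordinate is zero; dropping N's M-weight 1/4 and renormalizing the remaining 1/4 : 1/2 gives weights 1/3, 2/3 on K, L.
J = (1/3)·(8, -23/2) + (2/3)·(-7, -3) = (-2, -35/6).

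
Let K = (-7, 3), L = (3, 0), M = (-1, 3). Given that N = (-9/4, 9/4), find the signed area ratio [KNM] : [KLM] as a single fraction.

[KLM] = ½·((-7)·(0−3) + 3·(3−3) + (-1)·(3−0)) = ½·(21 + 0 − 3) = 9.
[KNM] = ½·((-7)·(9/4−3) + (-9/4)·(3−3) + (-1)·(3−(9/4))) = ½·(21/4 + 0 − 3/4) = 9/4, so the ratio is (9/4)/9 = 1/4.

1/4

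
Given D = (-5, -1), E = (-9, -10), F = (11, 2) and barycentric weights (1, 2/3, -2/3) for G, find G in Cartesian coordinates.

G = 1·D + (2/3)·E + (-2/3)·F.
x-coordinate: 1·(-5) + (2/3)·(-9) + (-2/3)·11 = -55/3.
y-coordinate: 1·(-1) + (2/3)·(-10) + (-2/3)·2 = -9.

(-55/3, -9)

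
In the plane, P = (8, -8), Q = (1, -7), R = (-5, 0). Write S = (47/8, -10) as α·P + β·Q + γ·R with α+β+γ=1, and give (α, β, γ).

(3/8, 1, -3/8)

Signed area of the reference triangle: [PQR] = ½·(8·(-7−0) + 1·(0−(-8)) + (-5)·(-8−(-7))) = ½·(-56 + 8 + 5) = -43/2.
[SQR] = ½·((47/8)·(-7−0) + 1·(0−(-10)) + (-5)·(-10−(-7))) = ½·(-329/8 + 10 + 15) = -129/16, so the P-coordinate is (-129/16)/(-43/2) = 3/8.
[PSR] = ½·(8·(-10−0) + (47/8)·(0−(-8)) + (-5)·(-8−(-10))) = ½·(-80 + 47 − 10) = -43/2, so the Q-coordinate is 1.
[PQS] = ½·(8·(-7−(-10)) + 1·(-10−(-8)) + (47/8)·(-8−(-7))) = ½·(24 − 2 − 47/8) = 129/16, so the R-coordinate is -3/8.
Check: 3/8 + 1 − 3/8 = 1.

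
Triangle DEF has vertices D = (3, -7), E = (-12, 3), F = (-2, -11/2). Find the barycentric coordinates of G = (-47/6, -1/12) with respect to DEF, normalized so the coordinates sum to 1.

(1/6, 2/3, 1/6)

Signed area of the reference triangle: [DEF] = ½·(3·(3−(-11/2)) + (-12)·(-11/2−(-7)) + (-2)·(-7−3)) = ½·(51/2 − 18 + 20) = 55/4.
[GEF] = ½·((-47/6)·(3−(-11/2)) + (-12)·(-11/2−(-1/12)) + (-2)·(-1/12−3)) = ½·(-799/12 + 65 + 37/6) = 55/24, so the D-coordinate is (55/24)/(55/4) = 1/6.
[DGF] = ½·(3·(-1/12−(-11/2)) + (-47/6)·(-11/2−(-7)) + (-2)·(-7−(-1/12))) = ½·(65/4 − 47/4 + 83/6) = 55/6, so the E-coordinate is 2/3.
[DEG] = ½·(3·(3−(-1/12)) + (-12)·(-1/12−(-7)) + (-47/6)·(-7−3)) = ½·(37/4 − 83 + 235/3) = 55/24, so the F-coordinate is 1/6.
Check: 1/6 + 2/3 + 1/6 = 1.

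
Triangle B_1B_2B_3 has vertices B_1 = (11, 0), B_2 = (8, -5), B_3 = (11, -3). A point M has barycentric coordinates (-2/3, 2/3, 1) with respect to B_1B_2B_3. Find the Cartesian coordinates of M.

M = (-2/3)·B_1 + (2/3)·B_2 + 1·B_3.
x-coordinate: (-2/3)·11 + (2/3)·8 + 1·11 = 9.
y-coordinate: (-2/3)·0 + (2/3)·(-5) + 1·(-3) = -19/3.

(9, -19/3)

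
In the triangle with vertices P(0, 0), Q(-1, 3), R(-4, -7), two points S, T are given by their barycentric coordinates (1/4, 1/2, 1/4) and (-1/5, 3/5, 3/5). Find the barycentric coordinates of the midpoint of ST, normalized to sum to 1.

Since both coordinate triples sum to 1, the midpoint's barycentrics are the componentwise average.
(1/4+-1/5)/2 = 1/40; similarly 11/20 and 17/40.

(1/40, 11/20, 17/40)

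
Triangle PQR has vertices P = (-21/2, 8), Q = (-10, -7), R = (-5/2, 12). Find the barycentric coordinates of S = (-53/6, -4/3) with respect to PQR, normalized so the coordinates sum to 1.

(1/6, 2/3, 1/6)

Signed area of the reference triangle: [PQR] = ½·((-21/2)·(-7−12) + (-10)·(12−8) + (-5/2)·(8−(-7))) = ½·(399/2 − 40 − 75/2) = 61.
[SQR] = ½·((-53/6)·(-7−12) + (-10)·(12−(-4/3)) + (-5/2)·(-4/3−(-7))) = ½·(1007/6 − 400/3 − 85/6) = 61/6, so the P-coordinate is (61/6)/61 = 1/6.
[PSR] = ½·((-21/2)·(-4/3−12) + (-53/6)·(12−8) + (-5/2)·(8−(-4/3))) = ½·(140 − 106/3 − 70/3) = 122/3, so the Q-coordinate is 2/3.
[PQS] = ½·((-21/2)·(-7−(-4/3)) + (-10)·(-4/3−8) + (-53/6)·(8−(-7))) = ½·(119/2 + 280/3 − 265/2) = 61/6, so the R-coordinate is 1/6.
Check: 1/6 + 2/3 + 1/6 = 1.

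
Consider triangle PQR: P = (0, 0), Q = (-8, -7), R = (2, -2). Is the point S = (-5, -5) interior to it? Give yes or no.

Barycentric coordinates of S: (1/6, 2/3, 1/6).
The three coordinates are positive, positive, positive; a point is interior exactly when all three are positive.

yes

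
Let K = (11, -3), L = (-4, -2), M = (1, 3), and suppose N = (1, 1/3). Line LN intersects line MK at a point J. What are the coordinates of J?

(7/2, 3/2)

Barycentric coordinates of N with respect to KLM: (1/6, 1/3, 1/2).
On side MK the L-coordinate is zero; dropping N's L-weight 1/3 and renormalizing the remaining 1/2 : 1/6 gives weights 3/4, 1/4 on M, K.
J = (3/4)·(1, 3) + (1/4)·(11, -3) = (7/2, 3/2).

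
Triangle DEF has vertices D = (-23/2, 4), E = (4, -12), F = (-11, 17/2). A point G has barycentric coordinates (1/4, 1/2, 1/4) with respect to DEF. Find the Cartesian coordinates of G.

G = (1/4)·D + (1/2)·E + (1/4)·F.
x-coordinate: (1/4)·(-23/2) + (1/2)·4 + (1/4)·(-11) = -29/8.
y-coordinate: (1/4)·4 + (1/2)·(-12) + (1/4)·(17/2) = -23/8.

(-29/8, -23/8)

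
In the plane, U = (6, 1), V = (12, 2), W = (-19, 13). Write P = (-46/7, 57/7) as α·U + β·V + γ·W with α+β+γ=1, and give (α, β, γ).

(1/7, 2/7, 4/7)

Signed area of the reference triangle: [UVW] = ½·(6·(2−13) + 12·(13−1) + (-19)·(1−2)) = ½·(-66 + 144 + 19) = 97/2.
[PVW] = ½·((-46/7)·(2−13) + 12·(13−(57/7)) + (-19)·(57/7−2)) = ½·(506/7 + 408/7 − 817/7) = 97/14, so the U-coordinate is (97/14)/(97/2) = 1/7.
[UPW] = ½·(6·(57/7−13) + (-46/7)·(13−1) + (-19)·(1−(57/7))) = ½·(-204/7 − 552/7 + 950/7) = 97/7, so the V-coordinate is 2/7.
[UVP] = ½·(6·(2−(57/7)) + 12·(57/7−1) + (-46/7)·(1−2)) = ½·(-258/7 + 600/7 + 46/7) = 194/7, so the W-coordinate is 4/7.
Check: 1/7 + 2/7 + 4/7 = 1.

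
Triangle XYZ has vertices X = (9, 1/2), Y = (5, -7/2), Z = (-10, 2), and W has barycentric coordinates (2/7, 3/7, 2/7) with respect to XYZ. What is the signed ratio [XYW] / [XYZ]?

The signed ratio [XYW]/[XYZ] equals the barycentric coordinate of W at vertex Z, which is 2/7.

2/7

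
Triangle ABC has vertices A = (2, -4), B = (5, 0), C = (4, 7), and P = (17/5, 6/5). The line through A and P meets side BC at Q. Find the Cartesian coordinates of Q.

(13/3, 14/3)

Barycentric coordinates of P with respect to ABC: (2/5, 1/5, 2/5).
On side BC the A-coordinate is zero; dropping P's A-weight 2/5 and renormalizing the remaining 1/5 : 2/5 gives weights 1/3, 2/3 on B, C.
Q = (1/3)·(5, 0) + (2/3)·(4, 7) = (13/3, 14/3).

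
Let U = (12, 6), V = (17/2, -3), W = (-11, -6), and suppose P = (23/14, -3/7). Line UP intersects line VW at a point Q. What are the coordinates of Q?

Barycentric coordinates of P with respect to UVW: (3/7, 1/7, 3/7).
On side VW the U-coordinate is zero; dropping P's U-weight 3/7 and renormalizing the remaining 1/7 : 3/7 gives weights 1/4, 3/4 on V, W.
Q = (1/4)·(17/2, -3) + (3/4)·(-11, -6) = (-49/8, -21/4).

(-49/8, -21/4)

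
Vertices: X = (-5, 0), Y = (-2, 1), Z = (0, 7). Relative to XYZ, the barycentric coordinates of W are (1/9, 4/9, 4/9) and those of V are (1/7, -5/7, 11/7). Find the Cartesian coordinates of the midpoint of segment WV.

(-23/63, 436/63)

Barycentric coordinates of the midpoint are the average: (8/63, -17/126, 127/126).
Converting: (8/63)·X + (-17/126)·Y + (127/126)·Z = (-23/63, 436/63).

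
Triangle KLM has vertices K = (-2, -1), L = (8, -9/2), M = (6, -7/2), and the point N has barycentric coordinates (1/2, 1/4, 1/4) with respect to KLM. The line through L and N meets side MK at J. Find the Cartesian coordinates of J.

(2/3, -11/6)

Line LN meets MK where the L-coordinate vanishes; zeroing N's L-weight and renormalizing leaves M, K-weights 1/4 : 1/2 → (1/3, 2/3).
So J = (1/3)·M + (2/3)·K = (2/3, -11/6).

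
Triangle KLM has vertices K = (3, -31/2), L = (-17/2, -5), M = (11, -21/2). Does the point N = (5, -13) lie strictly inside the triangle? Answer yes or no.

yes

Barycentric coordinates of N: (327/566, 20/283, 199/566).
The three coordinates are positive, positive, positive; a point is interior exactly when all three are positive.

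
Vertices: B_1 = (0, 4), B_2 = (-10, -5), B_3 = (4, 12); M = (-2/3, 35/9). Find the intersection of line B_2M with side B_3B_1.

Barycentric coordinates of M with respect to B_1B_2B_3: (7/9, 1/9, 1/9).
On side B_3B_1 the B_2-coordinate is zero; dropping M's B_2-weight 1/9 and renormalizing the remaining 1/9 : 7/9 gives weights 1/8, 7/8 on B_3, B_1.
N = (1/8)·(4, 12) + (7/8)·(0, 4) = (1/2, 5).

(1/2, 5)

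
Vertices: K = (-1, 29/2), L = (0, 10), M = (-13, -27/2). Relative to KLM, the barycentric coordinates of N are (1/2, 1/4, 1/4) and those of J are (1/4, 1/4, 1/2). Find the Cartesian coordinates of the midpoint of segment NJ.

Barycentric coordinates of the midpoint are the average: (3/8, 1/4, 3/8).
Converting: (3/8)·K + (1/4)·L + (3/8)·M = (-21/4, 23/8).

(-21/4, 23/8)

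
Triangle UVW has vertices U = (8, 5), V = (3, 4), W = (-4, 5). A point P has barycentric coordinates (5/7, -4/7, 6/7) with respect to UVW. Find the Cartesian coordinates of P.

(4/7, 39/7)

P = (5/7)·U + (-4/7)·V + (6/7)·W.
x-coordinate: (5/7)·8 + (-4/7)·3 + (6/7)·(-4) = 4/7.
y-coordinate: (5/7)·5 + (-4/7)·4 + (6/7)·5 = 39/7.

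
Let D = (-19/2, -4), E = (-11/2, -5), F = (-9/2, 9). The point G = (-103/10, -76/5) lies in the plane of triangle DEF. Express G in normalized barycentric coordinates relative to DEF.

Signed area of the reference triangle: [DEF] = ½·((-19/2)·(-5−9) + (-11/2)·(9−(-4)) + (-9/2)·(-4−(-5))) = ½·(133 − 143/2 − 9/2) = 57/2.
[GEF] = ½·((-103/10)·(-5−9) + (-11/2)·(9−(-76/5)) + (-9/2)·(-76/5−(-5))) = ½·(721/5 − 1331/10 + 459/10) = 57/2, so the D-coordinate is (57/2)/(57/2) = 1.
[DGF] = ½·((-19/2)·(-76/5−9) + (-103/10)·(9−(-4)) + (-9/2)·(-4−(-76/5))) = ½·(2299/10 − 1339/10 − 252/5) = 114/5, so the E-coordinate is 4/5.
[DEG] = ½·((-19/2)·(-5−(-76/5)) + (-11/2)·(-76/5−(-4)) + (-103/10)·(-4−(-5))) = ½·(-969/10 + 308/5 − 103/10) = -114/5, so the F-coordinate is -4/5.

(1, 4/5, -4/5)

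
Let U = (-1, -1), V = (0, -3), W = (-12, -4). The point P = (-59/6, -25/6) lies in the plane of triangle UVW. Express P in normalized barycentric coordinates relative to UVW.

Signed area of the reference triangle: [UVW] = ½·((-1)·(-3−(-4)) + 0·(-4−(-1)) + (-12)·(-1−(-3))) = ½·(-1 + 0 − 24) = -25/2.
[PVW] = ½·((-59/6)·(-3−(-4)) + 0·(-4−(-25/6)) + (-12)·(-25/6−(-3))) = ½·(-59/6 + 0 + 14) = 25/12, so the U-coordinate is (25/12)/(-25/2) = -1/6.
[UPW] = ½·((-1)·(-25/6−(-4)) + (-59/6)·(-4−(-1)) + (-12)·(-1−(-25/6))) = ½·(1/6 + 59/2 − 38) = -25/6, so the V-coordinate is 1/3.
[UVP] = ½·((-1)·(-3−(-25/6)) + 0·(-25/6−(-1)) + (-59/6)·(-1−(-3))) = ½·(-7/6 + 0 − 59/3) = -125/12, so the W-coordinate is 5/6.

(-1/6, 1/3, 5/6)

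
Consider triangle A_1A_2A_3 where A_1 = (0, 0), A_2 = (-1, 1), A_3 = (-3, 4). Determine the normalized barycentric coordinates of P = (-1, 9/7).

(4/7, 1/7, 2/7)

Signed area of the reference triangle: [A_1A_2A_3] = ½·(0·(1−4) + (-1)·(4−0) + (-3)·(0−1)) = ½·(0 − 4 + 3) = -1/2.
[PA_2A_3] = ½·((-1)·(1−4) + (-1)·(4−(9/7)) + (-3)·(9/7−1)) = ½·(3 − 19/7 − 6/7) = -2/7, so the A_1-coordinate is (-2/7)/(-1/2) = 4/7.
[A_1PA_3] = ½·(0·(9/7−4) + (-1)·(4−0) + (-3)·(0−(9/7))) = ½·(0 − 4 + 27/7) = -1/14, so the A_2-coordinate is 1/7.
[A_1A_2P] = ½·(0·(1−(9/7)) + (-1)·(9/7−0) + (-1)·(0−1)) = ½·(0 − 9/7 + 1) = -1/7, so the A_3-coordinate is 2/7.
Check: 4/7 + 1/7 + 2/7 = 1.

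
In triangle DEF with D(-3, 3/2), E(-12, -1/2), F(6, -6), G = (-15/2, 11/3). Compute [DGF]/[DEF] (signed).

1/6

[DEF] = ½·((-3)·(-1/2−(-6)) + (-12)·(-6−(3/2)) + 6·(3/2−(-1/2))) = ½·(-33/2 + 90 + 12) = 171/4.
[DGF] = ½·((-3)·(11/3−(-6)) + (-15/2)·(-6−(3/2)) + 6·(3/2−(11/3))) = ½·(-29 + 225/4 − 13) = 57/8, so the ratio is (57/8)/(171/4) = 1/6.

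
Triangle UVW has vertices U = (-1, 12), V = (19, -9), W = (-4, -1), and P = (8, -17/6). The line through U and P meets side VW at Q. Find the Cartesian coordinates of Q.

Barycentric coordinates of P with respect to UVW: (1/6, 1/2, 1/3).
On side VW the U-coordinate is zero; dropping P's U-weight 1/6 and renormalizing the remaining 1/2 : 1/3 gives weights 3/5, 2/5 on V, W.
Q = (3/5)·(19, -9) + (2/5)·(-4, -1) = (49/5, -29/5).

(49/5, -29/5)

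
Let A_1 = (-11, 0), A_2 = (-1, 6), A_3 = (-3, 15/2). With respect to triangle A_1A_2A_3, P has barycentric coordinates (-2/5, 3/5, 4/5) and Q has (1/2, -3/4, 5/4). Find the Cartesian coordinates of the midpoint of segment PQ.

Barycentric coordinates of the midpoint are the average: (1/20, -3/40, 41/40).
Converting: (1/20)·A_1 + (-3/40)·A_2 + (41/40)·A_3 = (-71/20, 579/80).

(-71/20, 579/80)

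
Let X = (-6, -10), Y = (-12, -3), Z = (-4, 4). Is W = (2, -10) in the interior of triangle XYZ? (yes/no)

no

Barycentric coordinates of W: (11/7, -8/7, 4/7).
The three coordinates are positive, negative, positive; a point is interior exactly when all three are positive.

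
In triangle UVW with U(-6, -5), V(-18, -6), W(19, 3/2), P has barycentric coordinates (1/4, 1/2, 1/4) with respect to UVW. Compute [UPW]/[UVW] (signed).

The signed ratio [UPW]/[UVW] equals the barycentric coordinate of P at vertex V, which is 1/2.

1/2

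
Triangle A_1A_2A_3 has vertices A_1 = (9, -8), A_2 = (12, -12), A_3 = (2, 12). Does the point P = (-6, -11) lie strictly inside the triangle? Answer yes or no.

no

Barycentric coordinates of P: (211/16, -321/32, -69/32).
The three coordinates are positive, negative, negative; a point is interior exactly when all three are positive.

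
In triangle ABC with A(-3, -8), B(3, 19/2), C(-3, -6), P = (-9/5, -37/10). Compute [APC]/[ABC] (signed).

[ABC] = ½·((-3)·(19/2−(-6)) + 3·(-6−(-8)) + (-3)·(-8−(19/2))) = ½·(-93/2 + 6 + 105/2) = 6.
[APC] = ½·((-3)·(-37/10−(-6)) + (-9/5)·(-6−(-8)) + (-3)·(-8−(-37/10))) = ½·(-69/10 − 18/5 + 129/10) = 6/5, so the ratio is (6/5)/6 = 1/5.

1/5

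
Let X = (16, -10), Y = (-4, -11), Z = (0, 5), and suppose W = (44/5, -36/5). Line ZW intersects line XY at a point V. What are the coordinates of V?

Barycentric coordinates of W with respect to XYZ: (3/5, 1/5, 1/5).
On side XY the Z-coordinate is zero; dropping W's Z-weight 1/5 and renormalizing the remaining 3/5 : 1/5 gives weights 3/4, 1/4 on X, Y.
V = (3/4)·(16, -10) + (1/4)·(-4, -11) = (11, -41/4).

(11, -41/4)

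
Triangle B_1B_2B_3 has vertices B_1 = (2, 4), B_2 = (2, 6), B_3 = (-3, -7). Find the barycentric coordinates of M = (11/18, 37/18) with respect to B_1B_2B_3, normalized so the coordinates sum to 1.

Signed area of the reference triangle: [B_1B_2B_3] = ½·(2·(6−(-7)) + 2·(-7−4) + (-3)·(4−6)) = ½·(26 − 22 + 6) = 5.
[MB_2B_3] = ½·((11/18)·(6−(-7)) + 2·(-7−(37/18)) + (-3)·(37/18−6)) = ½·(143/18 − 163/9 + 71/6) = 5/6, so the B_1-coordinate is (5/6)/5 = 1/6.
[B_1MB_3] = ½·(2·(37/18−(-7)) + (11/18)·(-7−4) + (-3)·(4−(37/18))) = ½·(163/9 − 121/18 − 35/6) = 25/9, so the B_2-coordinate is 5/9.
[B_1B_2M] = ½·(2·(6−(37/18)) + 2·(37/18−4) + (11/18)·(4−6)) = ½·(71/9 − 35/9 − 11/9) = 25/18, so the B_3-coordinate is 5/18.
Check: 1/6 + 5/9 + 5/18 = 1.

(1/6, 5/9, 5/18)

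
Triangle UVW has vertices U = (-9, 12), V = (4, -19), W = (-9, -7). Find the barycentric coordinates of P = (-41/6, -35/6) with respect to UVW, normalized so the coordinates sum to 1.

(1/6, 1/6, 2/3)

Signed area of the reference triangle: [UVW] = ½·((-9)·(-19−(-7)) + 4·(-7−12) + (-9)·(12−(-19))) = ½·(108 − 76 − 279) = -247/2.
[PVW] = ½·((-41/6)·(-19−(-7)) + 4·(-7−(-35/6)) + (-9)·(-35/6−(-19))) = ½·(82 − 14/3 − 237/2) = -247/12, so the U-coordinate is (-247/12)/(-247/2) = 1/6.
[UPW] = ½·((-9)·(-35/6−(-7)) + (-41/6)·(-7−12) + (-9)·(12−(-35/6))) = ½·(-21/2 + 779/6 − 321/2) = -247/12, so the V-coordinate is 1/6.
[UVP] = ½·((-9)·(-19−(-35/6)) + 4·(-35/6−12) + (-41/6)·(12−(-19))) = ½·(237/2 − 214/3 − 1271/6) = -247/3, so the W-coordinate is 2/3.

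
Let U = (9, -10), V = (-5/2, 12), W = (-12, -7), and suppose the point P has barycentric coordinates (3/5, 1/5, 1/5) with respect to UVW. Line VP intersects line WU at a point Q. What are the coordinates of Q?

Line VP meets WU where the V-coordinate vanishes; zeroing P's V-weight and renormalizing leaves W, U-weights 1/5 : 3/5 → (1/4, 3/4).
So Q = (1/4)·W + (3/4)·U = (15/4, -37/4).

(15/4, -37/4)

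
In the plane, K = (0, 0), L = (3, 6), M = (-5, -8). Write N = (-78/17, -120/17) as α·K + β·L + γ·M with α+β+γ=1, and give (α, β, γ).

Signed area of the reference triangle: [KLM] = ½·(0·(6−(-8)) + 3·(-8−0) + (-5)·(0−6)) = ½·(0 − 24 + 30) = 3.
[NLM] = ½·((-78/17)·(6−(-8)) + 3·(-8−(-120/17)) + (-5)·(-120/17−6)) = ½·(-1092/17 − 48/17 + 1110/17) = -15/17, so the K-coordinate is (-15/17)/3 = -5/17.
[KNM] = ½·(0·(-120/17−(-8)) + (-78/17)·(-8−0) + (-5)·(0−(-120/17))) = ½·(0 + 624/17 − 600/17) = 12/17, so the L-coordinate is 4/17.
[KLN] = ½·(0·(6−(-120/17)) + 3·(-120/17−0) + (-78/17)·(0−6)) = ½·(0 − 360/17 + 468/17) = 54/17, so the M-coordinate is 18/17.

(-5/17, 4/17, 18/17)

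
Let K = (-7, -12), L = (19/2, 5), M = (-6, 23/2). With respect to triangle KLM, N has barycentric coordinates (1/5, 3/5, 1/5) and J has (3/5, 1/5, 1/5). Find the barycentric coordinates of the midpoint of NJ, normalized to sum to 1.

(2/5, 2/5, 1/5)

Since both coordinate triples sum to 1, the midpoint's barycentrics are the componentwise average.
(1/5+3/5)/2 = 2/5; similarly 2/5 and 1/5.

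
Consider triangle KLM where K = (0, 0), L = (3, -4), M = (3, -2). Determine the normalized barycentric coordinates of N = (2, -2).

(1/3, 1/3, 1/3)

Signed area of the reference triangle: [KLM] = ½·(0·(-4−(-2)) + 3·(-2−0) + 3·(0−(-4))) = ½·(0 − 6 + 12) = 3.
[NLM] = ½·(2·(-4−(-2)) + 3·(-2−(-2)) + 3·(-2−(-4))) = ½·(-4 + 0 + 6) = 1, so the K-coordinate is 1/3 = 1/3.
[KNM] = ½·(0·(-2−(-2)) + 2·(-2−0) + 3·(0−(-2))) = ½·(0 − 4 + 6) = 1, so the L-coordinate is 1/3.
[KLN] = ½·(0·(-4−(-2)) + 3·(-2−0) + 2·(0−(-4))) = ½·(0 − 6 + 8) = 1, so the M-coordinate is 1/3.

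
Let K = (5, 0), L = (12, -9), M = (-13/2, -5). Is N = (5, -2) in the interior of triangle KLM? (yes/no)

Barycentric coordinates of N: (203/277, 46/277, 28/277).
The three coordinates are positive, positive, positive; a point is interior exactly when all three are positive.

yes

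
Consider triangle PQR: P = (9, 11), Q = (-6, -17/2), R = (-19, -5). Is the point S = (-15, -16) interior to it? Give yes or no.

no

Barycentric coordinates of S: (-43/102, 62/51, 7/34).
The three coordinates are negative, positive, positive; a point is interior exactly when all three are positive.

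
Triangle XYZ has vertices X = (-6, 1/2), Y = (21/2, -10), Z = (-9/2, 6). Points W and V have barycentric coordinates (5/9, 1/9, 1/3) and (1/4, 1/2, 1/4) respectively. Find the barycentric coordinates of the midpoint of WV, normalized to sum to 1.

Since both coordinate triples sum to 1, the midpoint's barycentrics are the componentwise average.
(5/9+1/4)/2 = 29/72; similarly 11/36 and 7/24.

(29/72, 11/36, 7/24)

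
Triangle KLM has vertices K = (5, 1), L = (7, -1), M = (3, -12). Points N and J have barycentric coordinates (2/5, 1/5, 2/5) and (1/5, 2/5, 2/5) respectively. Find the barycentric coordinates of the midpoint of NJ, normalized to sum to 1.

(3/10, 3/10, 2/5)

Since both coordinate triples sum to 1, the midpoint's barycentrics are the componentwise average.
(2/5+1/5)/2 = 3/10; similarly 3/10 and 2/5.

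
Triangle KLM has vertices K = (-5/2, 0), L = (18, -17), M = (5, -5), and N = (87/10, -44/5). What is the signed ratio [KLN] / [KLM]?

[KLM] = ½·((-5/2)·(-17−(-5)) + 18·(-5−0) + 5·(0−(-17))) = ½·(30 − 90 + 85) = 25/2.
[KLN] = ½·((-5/2)·(-17−(-44/5)) + 18·(-44/5−0) + (87/10)·(0−(-17))) = ½·(41/2 − 792/5 + 1479/10) = 5, so the ratio is 5/(25/2) = 2/5.

2/5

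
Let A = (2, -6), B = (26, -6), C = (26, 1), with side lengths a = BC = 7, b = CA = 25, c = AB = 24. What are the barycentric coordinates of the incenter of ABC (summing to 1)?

(1/8, 25/56, 3/7)

The incenter has barycentric coordinates proportional to the opposite side lengths: (7 : 25 : 24).
Normalizing by 7+25+24 = 56 gives (1/8, 25/56, 3/7).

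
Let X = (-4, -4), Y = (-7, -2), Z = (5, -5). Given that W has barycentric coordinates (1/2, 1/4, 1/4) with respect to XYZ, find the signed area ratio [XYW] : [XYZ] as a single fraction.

1/4

The signed ratio [XYW]/[XYZ] equals the barycentric coordinate of W at vertex Z, which is 1/4.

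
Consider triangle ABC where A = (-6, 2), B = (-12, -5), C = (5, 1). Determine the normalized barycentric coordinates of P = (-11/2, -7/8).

(3/8, 3/8, 1/4)

Signed area of the reference triangle: [ABC] = ½·((-6)·(-5−1) + (-12)·(1−2) + 5·(2−(-5))) = ½·(36 + 12 + 35) = 83/2.
[PBC] = ½·((-11/2)·(-5−1) + (-12)·(1−(-7/8)) + 5·(-7/8−(-5))) = ½·(33 − 45/2 + 165/8) = 249/16, so the A-coordinate is (249/16)/(83/2) = 3/8.
[APC] = ½·((-6)·(-7/8−1) + (-11/2)·(1−2) + 5·(2−(-7/8))) = ½·(45/4 + 11/2 + 115/8) = 249/16, so the B-coordinate is 3/8.
[ABP] = ½·((-6)·(-5−(-7/8)) + (-12)·(-7/8−2) + (-11/2)·(2−(-5))) = ½·(99/4 + 69/2 − 77/2) = 83/8, so the C-coordinate is 1/4.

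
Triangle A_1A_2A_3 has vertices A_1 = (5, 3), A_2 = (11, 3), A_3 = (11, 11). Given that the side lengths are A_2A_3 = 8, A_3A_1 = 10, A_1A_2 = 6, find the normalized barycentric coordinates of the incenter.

(1/3, 5/12, 1/4)

The incenter has barycentric coordinates proportional to the opposite side lengths: (8 : 10 : 6).
Normalizing by 8+10+6 = 24 gives (1/3, 5/12, 1/4).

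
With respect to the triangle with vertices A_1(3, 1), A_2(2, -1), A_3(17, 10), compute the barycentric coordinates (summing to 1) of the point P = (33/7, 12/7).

(4/7, 2/7, 1/7)

Signed area of the reference triangle: [A_1A_2A_3] = ½·(3·(-1−10) + 2·(10−1) + 17·(1−(-1))) = ½·(-33 + 18 + 34) = 19/2.
[PA_2A_3] = ½·((33/7)·(-1−10) + 2·(10−(12/7)) + 17·(12/7−(-1))) = ½·(-363/7 + 116/7 + 323/7) = 38/7, so the A_1-coordinate is (38/7)/(19/2) = 4/7.
[A_1PA_3] = ½·(3·(12/7−10) + (33/7)·(10−1) + 17·(1−(12/7))) = ½·(-174/7 + 297/7 − 85/7) = 19/7, so the A_2-coordinate is 2/7.
[A_1A_2P] = ½·(3·(-1−(12/7)) + 2·(12/7−1) + (33/7)·(1−(-1))) = ½·(-57/7 + 10/7 + 66/7) = 19/14, so the A_3-coordinate is 1/7.
Check: 4/7 + 2/7 + 1/7 = 1.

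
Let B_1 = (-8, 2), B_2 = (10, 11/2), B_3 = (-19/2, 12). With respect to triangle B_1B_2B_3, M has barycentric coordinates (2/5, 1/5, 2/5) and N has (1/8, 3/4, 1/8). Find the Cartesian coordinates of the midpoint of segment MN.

Barycentric coordinates of the midpoint are the average: (21/80, 19/40, 21/80).
Converting: (21/80)·B_1 + (19/40)·B_2 + (21/80)·B_3 = (5/32, 503/80).

(5/32, 503/80)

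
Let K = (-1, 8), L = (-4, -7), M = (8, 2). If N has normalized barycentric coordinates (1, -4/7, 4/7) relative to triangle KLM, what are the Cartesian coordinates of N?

N = 1·K + (-4/7)·L + (4/7)·M.
x-coordinate: 1·(-1) + (-4/7)·(-4) + (4/7)·8 = 41/7.
y-coordinate: 1·8 + (-4/7)·(-7) + (4/7)·2 = 92/7.

(41/7, 92/7)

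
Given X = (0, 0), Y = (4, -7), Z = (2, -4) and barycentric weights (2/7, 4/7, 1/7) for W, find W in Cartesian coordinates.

W = (2/7)·X + (4/7)·Y + (1/7)·Z.
x-coordinate: (2/7)·0 + (4/7)·4 + (1/7)·2 = 18/7.
y-coordinate: (2/7)·0 + (4/7)·(-7) + (1/7)·(-4) = -32/7.

(18/7, -32/7)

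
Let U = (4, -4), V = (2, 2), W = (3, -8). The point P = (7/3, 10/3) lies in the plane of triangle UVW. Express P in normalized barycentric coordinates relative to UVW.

Signed area of the reference triangle: [UVW] = ½·(4·(2−(-8)) + 2·(-8−(-4)) + 3·(-4−2)) = ½·(40 − 8 − 18) = 7.
[PVW] = ½·((7/3)·(2−(-8)) + 2·(-8−(10/3)) + 3·(10/3−2)) = ½·(70/3 − 68/3 + 4) = 7/3, so the U-coordinate is (7/3)/7 = 1/3.
[UPW] = ½·(4·(10/3−(-8)) + (7/3)·(-8−(-4)) + 3·(-4−(10/3))) = ½·(136/3 − 28/3 − 22) = 7, so the V-coordinate is 1.
[UVP] = ½·(4·(2−(10/3)) + 2·(10/3−(-4)) + (7/3)·(-4−2)) = ½·(-16/3 + 44/3 − 14) = -7/3, so the W-coordinate is -1/3.

(1/3, 1, -1/3)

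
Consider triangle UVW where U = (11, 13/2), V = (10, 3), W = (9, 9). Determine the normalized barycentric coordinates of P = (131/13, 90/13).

(6/13, 2/13, 5/13)

Signed area of the reference triangle: [UVW] = ½·(11·(3−9) + 10·(9−(13/2)) + 9·(13/2−3)) = ½·(-66 + 25 + 63/2) = -19/4.
[PVW] = ½·((131/13)·(3−9) + 10·(9−(90/13)) + 9·(90/13−3)) = ½·(-786/13 + 270/13 + 459/13) = -57/26, so the U-coordinate is (-57/26)/(-19/4) = 6/13.
[UPW] = ½·(11·(90/13−9) + (131/13)·(9−(13/2)) + 9·(13/2−(90/13))) = ½·(-297/13 + 655/26 − 99/26) = -19/26, so the V-coordinate is 2/13.
[UVP] = ½·(11·(3−(90/13)) + 10·(90/13−(13/2)) + (131/13)·(13/2−3)) = ½·(-561/13 + 55/13 + 917/26) = -95/52, so the W-coordinate is 5/13.
Check: 6/13 + 2/13 + 5/13 = 1.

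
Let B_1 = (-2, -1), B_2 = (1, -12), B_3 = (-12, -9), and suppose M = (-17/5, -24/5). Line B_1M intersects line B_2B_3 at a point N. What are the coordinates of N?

(-11/2, -21/2)

Barycentric coordinates of M with respect to B_1B_2B_3: (3/5, 1/5, 1/5).
On side B_2B_3 the B_1-coordinate is zero; dropping M's B_1-weight 3/5 and renormalizing the remaining 1/5 : 1/5 gives weights 1/2, 1/2 on B_2, B_3.
N = (1/2)·(1, -12) + (1/2)·(-12, -9) = (-11/2, -21/2).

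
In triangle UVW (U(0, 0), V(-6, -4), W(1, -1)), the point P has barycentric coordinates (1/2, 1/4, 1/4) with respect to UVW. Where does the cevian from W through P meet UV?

(-2, -4/3)

Line WP meets UV where the W-coordinate vanishes; zeroing P's W-weight and renormalizing leaves U, V-weights 1/2 : 1/4 → (2/3, 1/3).
So Q = (2/3)·U + (1/3)·V = (-2, -4/3).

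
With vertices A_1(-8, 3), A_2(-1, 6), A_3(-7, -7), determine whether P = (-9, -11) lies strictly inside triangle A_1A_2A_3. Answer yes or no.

no

Barycentric coordinates of P: (2/73, -24/73, 95/73).
The three coordinates are positive, negative, positive; a point is interior exactly when all three are positive.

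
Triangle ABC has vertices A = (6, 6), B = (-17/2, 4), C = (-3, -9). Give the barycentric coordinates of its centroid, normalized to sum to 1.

The centroid is the average of the vertices, so each weight is 1/3.

(1/3, 1/3, 1/3)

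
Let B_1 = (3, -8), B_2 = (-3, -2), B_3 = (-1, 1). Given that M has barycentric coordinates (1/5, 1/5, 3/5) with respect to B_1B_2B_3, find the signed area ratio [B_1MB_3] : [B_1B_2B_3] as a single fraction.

1/5

The signed ratio [B_1MB_3]/[B_1B_2B_3] equals the barycentric coordinate of M at vertex B_2, which is 1/5.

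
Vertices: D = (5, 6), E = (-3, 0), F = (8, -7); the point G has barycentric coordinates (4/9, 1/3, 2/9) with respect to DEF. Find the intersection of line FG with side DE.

(11/7, 24/7)

Line FG meets DE where the F-coordinate vanishes; zeroing G's F-weight and renormalizing leaves D, E-weights 4/9 : 1/3 → (4/7, 3/7).
So H = (4/7)·D + (3/7)·E = (11/7, 24/7).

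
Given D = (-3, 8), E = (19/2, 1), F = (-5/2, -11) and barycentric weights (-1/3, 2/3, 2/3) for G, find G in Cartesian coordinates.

(17/3, -28/3)

G = (-1/3)·D + (2/3)·E + (2/3)·F.
x-coordinate: (-1/3)·(-3) + (2/3)·(19/2) + (2/3)·(-5/2) = 17/3.
y-coordinate: (-1/3)·8 + (2/3)·1 + (2/3)·(-11) = -28/3.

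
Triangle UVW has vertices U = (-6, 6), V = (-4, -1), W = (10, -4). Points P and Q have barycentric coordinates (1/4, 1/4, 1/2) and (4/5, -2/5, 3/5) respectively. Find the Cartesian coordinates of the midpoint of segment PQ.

Barycentric coordinates of the midpoint are the average: (21/40, -3/40, 11/20).
Converting: (21/40)·U + (-3/40)·V + (11/20)·W = (53/20, 41/40).

(53/20, 41/40)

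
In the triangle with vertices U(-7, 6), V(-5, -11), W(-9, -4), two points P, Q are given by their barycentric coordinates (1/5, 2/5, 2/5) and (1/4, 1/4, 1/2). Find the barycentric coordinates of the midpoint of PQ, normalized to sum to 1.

(9/40, 13/40, 9/20)

Since both coordinate triples sum to 1, the midpoint's barycentrics are the componentwise average.
(1/5+1/4)/2 = 9/40; similarly 13/40 and 9/20.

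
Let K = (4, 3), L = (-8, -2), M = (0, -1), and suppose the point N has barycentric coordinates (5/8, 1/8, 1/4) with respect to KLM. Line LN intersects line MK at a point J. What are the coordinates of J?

(20/7, 13/7)

Line LN meets MK where the L-coordinate vanishes; zeroing N's L-weight and renormalizing leaves M, K-weights 1/4 : 5/8 → (2/7, 5/7).
So J = (2/7)·M + (5/7)·K = (20/7, 13/7).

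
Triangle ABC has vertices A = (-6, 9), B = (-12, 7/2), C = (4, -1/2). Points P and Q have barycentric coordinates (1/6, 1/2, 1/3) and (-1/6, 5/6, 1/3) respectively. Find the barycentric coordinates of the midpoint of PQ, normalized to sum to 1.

(0, 2/3, 1/3)

Since both coordinate triples sum to 1, the midpoint's barycentrics are the componentwise average.
(1/6+-1/6)/2 = 0; similarly 2/3 and 1/3.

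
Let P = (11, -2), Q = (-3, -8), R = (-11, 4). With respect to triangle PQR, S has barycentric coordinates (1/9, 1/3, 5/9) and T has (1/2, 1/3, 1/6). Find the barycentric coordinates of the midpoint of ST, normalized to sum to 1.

Since both coordinate triples sum to 1, the midpoint's barycentrics are the componentwise average.
(1/9+1/2)/2 = 11/36; similarly 1/3 and 13/36.

(11/36, 1/3, 13/36)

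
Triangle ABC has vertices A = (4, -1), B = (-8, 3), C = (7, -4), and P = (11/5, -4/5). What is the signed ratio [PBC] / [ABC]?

[ABC] = ½·(4·(3−(-4)) + (-8)·(-4−(-1)) + 7·(-1−3)) = ½·(28 + 24 − 28) = 12.
[PBC] = ½·((11/5)·(3−(-4)) + (-8)·(-4−(-4/5)) + 7·(-4/5−3)) = ½·(77/5 + 128/5 − 133/5) = 36/5, so the ratio is (36/5)/12 = 3/5.

3/5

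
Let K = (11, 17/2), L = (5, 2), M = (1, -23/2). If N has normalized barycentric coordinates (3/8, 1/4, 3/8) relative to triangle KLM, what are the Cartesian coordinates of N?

N = (3/8)·K + (1/4)·L + (3/8)·M.
x-coordinate: (3/8)·11 + (1/4)·5 + (3/8)·1 = 23/4.
y-coordinate: (3/8)·(17/2) + (1/4)·2 + (3/8)·(-23/2) = -5/8.

(23/4, -5/8)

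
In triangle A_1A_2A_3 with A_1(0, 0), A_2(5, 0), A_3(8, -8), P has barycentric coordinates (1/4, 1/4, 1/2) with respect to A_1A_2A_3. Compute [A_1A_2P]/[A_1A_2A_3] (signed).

The signed ratio [A_1A_2P]/[A_1A_2A_3] equals the barycentric coordinate of P at vertex A_3, which is 1/2.

1/2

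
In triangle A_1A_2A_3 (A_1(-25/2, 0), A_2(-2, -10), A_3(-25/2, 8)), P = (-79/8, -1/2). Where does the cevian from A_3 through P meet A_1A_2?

Barycentric coordinates of P with respect to A_1A_2A_3: (1/2, 1/4, 1/4).
On side A_1A_2 the A_3-coordinate is zero; dropping P's A_3-weight 1/4 and renormalizing the remaining 1/2 : 1/4 gives weights 2/3, 1/3 on A_1, A_2.
Q = (2/3)·(-25/2, 0) + (1/3)·(-2, -10) = (-9, -10/3).

(-9, -10/3)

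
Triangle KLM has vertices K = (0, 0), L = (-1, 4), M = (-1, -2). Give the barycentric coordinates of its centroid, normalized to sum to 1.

The centroid is the average of the vertices, so each weight is 1/3.

(1/3, 1/3, 1/3)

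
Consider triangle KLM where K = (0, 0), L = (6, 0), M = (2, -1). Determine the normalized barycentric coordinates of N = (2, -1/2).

(1/3, 1/6, 1/2)

Signed area of the reference triangle: [KLM] = ½·(0·(0−(-1)) + 6·(-1−0) + 2·(0−0)) = ½·(0 − 6 + 0) = -3.
[NLM] = ½·(2·(0−(-1)) + 6·(-1−(-1/2)) + 2·(-1/2−0)) = ½·(2 − 3 − 1) = -1, so the K-coordinate is (-1)/(-3) = 1/3.
[KNM] = ½·(0·(-1/2−(-1)) + 2·(-1−0) + 2·(0−(-1/2))) = ½·(0 − 2 + 1) = -1/2, so the L-coordinate is 1/6.
[KLN] = ½·(0·(0−(-1/2)) + 6·(-1/2−0) + 2·(0−0)) = ½·(0 − 3 + 0) = -3/2, so the M-coordinate is 1/2.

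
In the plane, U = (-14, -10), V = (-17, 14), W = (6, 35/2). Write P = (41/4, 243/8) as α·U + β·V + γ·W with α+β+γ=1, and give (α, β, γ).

(-1/2, 1/4, 5/4)

Signed area of the reference triangle: [UVW] = ½·((-14)·(14−(35/2)) + (-17)·(35/2−(-10)) + 6·(-10−14)) = ½·(49 − 935/2 − 144) = -1125/4.
[PVW] = ½·((41/4)·(14−(35/2)) + (-17)·(35/2−(243/8)) + 6·(243/8−14)) = ½·(-287/8 + 1751/8 + 393/4) = 1125/8, so the U-coordinate is (1125/8)/(-1125/4) = -1/2.
[UPW] = ½·((-14)·(243/8−(35/2)) + (41/4)·(35/2−(-10)) + 6·(-10−(243/8))) = ½·(-721/4 + 2255/8 − 969/4) = -1125/16, so the V-coordinate is 1/4.
[UVP] = ½·((-14)·(14−(243/8)) + (-17)·(243/8−(-10)) + (41/4)·(-10−14)) = ½·(917/4 − 5491/8 − 246) = -5625/16, so the W-coordinate is 5/4.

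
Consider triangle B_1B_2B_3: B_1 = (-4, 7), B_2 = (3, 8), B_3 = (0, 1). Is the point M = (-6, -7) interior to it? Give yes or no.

no

Barycentric coordinates of M: (9/23, -34/23, 48/23).
The three coordinates are positive, negative, positive; a point is interior exactly when all three are positive.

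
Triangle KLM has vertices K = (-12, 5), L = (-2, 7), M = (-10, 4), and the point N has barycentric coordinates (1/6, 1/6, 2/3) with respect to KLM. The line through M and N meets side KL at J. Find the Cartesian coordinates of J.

(-7, 6)

Line MN meets KL where the M-coordinate vanishes; zeroing N's M-weight and renormalizing leaves K, L-weights 1/6 : 1/6 → (1/2, 1/2).
So J = (1/2)·K + (1/2)·L = (-7, 6).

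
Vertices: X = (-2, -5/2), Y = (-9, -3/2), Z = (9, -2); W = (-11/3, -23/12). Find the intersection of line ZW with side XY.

(-31/5, -19/10)

Barycentric coordinates of W with respect to XYZ: (1/3, 1/2, 1/6).
On side XY the Z-coordinate is zero; dropping W's Z-weight 1/6 and renormalizing the remaining 1/3 : 1/2 gives weights 2/5, 3/5 on X, Y.
V = (2/5)·(-2, -5/2) + (3/5)·(-9, -3/2) = (-31/5, -19/10).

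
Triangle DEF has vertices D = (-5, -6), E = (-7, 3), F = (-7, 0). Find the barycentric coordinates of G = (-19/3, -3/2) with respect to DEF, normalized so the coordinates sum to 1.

(1/3, 1/6, 1/2)

Signed area of the reference triangle: [DEF] = ½·((-5)·(3−0) + (-7)·(0−(-6)) + (-7)·(-6−3)) = ½·(-15 − 42 + 63) = 3.
[GEF] = ½·((-19/3)·(3−0) + (-7)·(0−(-3/2)) + (-7)·(-3/2−3)) = ½·(-19 − 21/2 + 63/2) = 1, so the D-coordinate is 1/3 = 1/3.
[DGF] = ½·((-5)·(-3/2−0) + (-19/3)·(0−(-6)) + (-7)·(-6−(-3/2))) = ½·(15/2 − 38 + 63/2) = 1/2, so the E-coordinate is 1/6.
[DEG] = ½·((-5)·(3−(-3/2)) + (-7)·(-3/2−(-6)) + (-19/3)·(-6−3)) = ½·(-45/2 − 63/2 + 57) = 3/2, so the F-coordinate is 1/2.
Check: 1/3 + 1/6 + 1/2 = 1.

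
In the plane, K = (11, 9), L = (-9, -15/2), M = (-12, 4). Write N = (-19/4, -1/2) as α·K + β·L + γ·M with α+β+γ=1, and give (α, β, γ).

(1/4, 1/2, 1/4)

Signed area of the reference triangle: [KLM] = ½·(11·(-15/2−4) + (-9)·(4−9) + (-12)·(9−(-15/2))) = ½·(-253/2 + 45 − 198) = -559/4.
[NLM] = ½·((-19/4)·(-15/2−4) + (-9)·(4−(-1/2)) + (-12)·(-1/2−(-15/2))) = ½·(437/8 − 81/2 − 84) = -559/16, so the K-coordinate is (-559/16)/(-559/4) = 1/4.
[KNM] = ½·(11·(-1/2−4) + (-19/4)·(4−9) + (-12)·(9−(-1/2))) = ½·(-99/2 + 95/4 − 114) = -559/8, so the L-coordinate is 1/2.
[KLN] = ½·(11·(-15/2−(-1/2)) + (-9)·(-1/2−9) + (-19/4)·(9−(-15/2))) = ½·(-77 + 171/2 − 627/8) = -559/16, so the M-coordinate is 1/4.
Check: 1/4 + 1/2 + 1/4 = 1.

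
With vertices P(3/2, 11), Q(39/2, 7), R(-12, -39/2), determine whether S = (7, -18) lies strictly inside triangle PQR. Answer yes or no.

Barycentric coordinates of S: (-1825/2412, 2237/2412, 500/603).
The three coordinates are negative, positive, positive; a point is interior exactly when all three are positive.

no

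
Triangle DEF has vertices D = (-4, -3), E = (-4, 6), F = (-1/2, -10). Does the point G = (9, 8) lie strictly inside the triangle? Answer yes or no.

Barycentric coordinates of G: (-430/63, 37/9, 26/7).
The three coordinates are negative, positive, positive; a point is interior exactly when all three are positive.

no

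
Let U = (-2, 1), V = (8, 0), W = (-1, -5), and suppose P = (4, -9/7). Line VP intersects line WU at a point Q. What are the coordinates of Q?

(-4/3, -3)

Barycentric coordinates of P with respect to UVW: (1/7, 4/7, 2/7).
On side WU the V-coordinate is zero; dropping P's V-weight 4/7 and renormalizing the remaining 2/7 : 1/7 gives weights 2/3, 1/3 on W, U.
Q = (2/3)·(-1, -5) + (1/3)·(-2, 1) = (-4/3, -3).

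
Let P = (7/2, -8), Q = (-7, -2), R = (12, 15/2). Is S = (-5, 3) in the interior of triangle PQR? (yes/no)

no

Barycentric coordinates of S: (-16/45, 901/855, 86/285).
The three coordinates are negative, positive, positive; a point is interior exactly when all three are positive.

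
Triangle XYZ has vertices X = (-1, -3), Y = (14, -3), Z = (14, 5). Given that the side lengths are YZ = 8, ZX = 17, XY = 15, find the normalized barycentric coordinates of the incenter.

The incenter has barycentric coordinates proportional to the opposite side lengths: (8 : 17 : 15).
Normalizing by 8+17+15 = 40 gives (1/5, 17/40, 3/8).

(1/5, 17/40, 3/8)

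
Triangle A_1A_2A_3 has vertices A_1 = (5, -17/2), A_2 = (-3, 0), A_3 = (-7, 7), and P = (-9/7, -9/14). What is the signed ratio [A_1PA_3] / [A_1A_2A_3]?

1/7

[A_1A_2A_3] = ½·(5·(0−7) + (-3)·(7−(-17/2)) + (-7)·(-17/2−0)) = ½·(-35 − 93/2 + 119/2) = -11.
[A_1PA_3] = ½·(5·(-9/14−7) + (-9/7)·(7−(-17/2)) + (-7)·(-17/2−(-9/14))) = ½·(-535/14 − 279/14 + 55) = -11/7, so the ratio is (-11/7)/(-11) = 1/7.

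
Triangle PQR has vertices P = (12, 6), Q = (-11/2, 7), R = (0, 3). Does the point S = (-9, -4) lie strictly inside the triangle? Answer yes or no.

no

Barycentric coordinates of S: (-149/129, -38/43, 392/129).
The three coordinates are negative, negative, positive; a point is interior exactly when all three are positive.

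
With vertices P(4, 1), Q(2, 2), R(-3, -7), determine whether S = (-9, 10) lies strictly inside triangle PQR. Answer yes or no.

Barycentric coordinates of S: (-139/23, 167/23, -5/23).
The three coordinates are negative, positive, negative; a point is interior exactly when all three are positive.

no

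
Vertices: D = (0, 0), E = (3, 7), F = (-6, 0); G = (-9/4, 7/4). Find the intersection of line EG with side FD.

(-4, 0)

Barycentric coordinates of G with respect to DEF: (1/4, 1/4, 1/2).
On side FD the E-coordinate is zero; dropping G's E-weight 1/4 and renormalizing the remaining 1/2 : 1/4 gives weights 2/3, 1/3 on F, D.
H = (2/3)·(-6, 0) + (1/3)·(0, 0) = (-4, 0).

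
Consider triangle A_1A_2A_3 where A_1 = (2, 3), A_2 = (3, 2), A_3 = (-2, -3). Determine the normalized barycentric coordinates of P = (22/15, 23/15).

(8/15, 4/15, 1/5)

Signed area of the reference triangle: [A_1A_2A_3] = ½·(2·(2−(-3)) + 3·(-3−3) + (-2)·(3−2)) = ½·(10 − 18 − 2) = -5.
[PA_2A_3] = ½·((22/15)·(2−(-3)) + 3·(-3−(23/15)) + (-2)·(23/15−2)) = ½·(22/3 − 68/5 + 14/15) = -8/3, so the A_1-coordinate is (-8/3)/(-5) = 8/15.
[A_1PA_3] = ½·(2·(23/15−(-3)) + (22/15)·(-3−3) + (-2)·(3−(23/15))) = ½·(136/15 − 44/5 − 44/15) = -4/3, so the A_2-coordinate is 4/15.
[A_1A_2P] = ½·(2·(2−(23/15)) + 3·(23/15−3) + (22/15)·(3−2)) = ½·(14/15 − 22/5 + 22/15) = -1, so the A_3-coordinate is 1/5.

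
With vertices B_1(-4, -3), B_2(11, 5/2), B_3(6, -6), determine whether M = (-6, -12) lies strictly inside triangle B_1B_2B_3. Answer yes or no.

no

Barycentric coordinates of M: (18/25, -24/25, 31/25).
The three coordinates are positive, negative, positive; a point is interior exactly when all three are positive.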